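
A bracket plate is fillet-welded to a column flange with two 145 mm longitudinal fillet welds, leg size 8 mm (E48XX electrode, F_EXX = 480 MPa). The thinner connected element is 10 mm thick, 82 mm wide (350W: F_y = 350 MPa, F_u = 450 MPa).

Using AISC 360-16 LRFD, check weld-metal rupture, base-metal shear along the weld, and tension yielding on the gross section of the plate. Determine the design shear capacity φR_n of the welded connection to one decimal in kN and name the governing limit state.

258.3 kN (gross-section yield governs)

Weld metal: throat = 0.707×8 = 5.656 mm, L = 2×145 = 290 mm. φR_n = 0.75 × 0.6 × 480 × 5.656 × 290 = 354.3 kN.
Base metal shear (10 mm plate): yield φR_n = 1.0×0.6×350×10×290 = 609.0 kN; rupture φR_n = 0.75×0.6×450×10×290 = 587.3 kN; take 587.3 kN (rupture).
Tension yield (gross): A_g = 82×10 = 820 mm². φR_n = 0.90 × 350 × 820 = 258.3 kN.
Governing: min(354.3, 587.3, 258.3) = 258.3 kN → gross-section yield.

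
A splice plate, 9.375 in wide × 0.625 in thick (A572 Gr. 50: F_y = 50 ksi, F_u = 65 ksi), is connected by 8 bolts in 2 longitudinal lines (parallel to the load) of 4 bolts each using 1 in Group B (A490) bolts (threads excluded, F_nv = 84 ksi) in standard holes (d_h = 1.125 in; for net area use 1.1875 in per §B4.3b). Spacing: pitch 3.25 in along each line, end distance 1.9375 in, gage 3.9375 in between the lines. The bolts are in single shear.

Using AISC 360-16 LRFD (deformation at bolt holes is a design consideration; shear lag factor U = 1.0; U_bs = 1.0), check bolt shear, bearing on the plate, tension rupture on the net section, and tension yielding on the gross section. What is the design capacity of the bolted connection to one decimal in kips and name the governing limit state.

213.3 kips (net-section rupture governs)

Bolt shear: A_b = π(1)²/4 = 0.7854 in². φR_n = 0.75 × 84 × 0.7854 × 8 × 1 = 395.8 kips.
Bearing (0.625 in plate, F_u = 65 ksi): end bolts L_c = 1.9375 − 1.125/2 = 1.375, R_n = min(1.2×1.375×0.625×65, 2.4×1×0.625×65) = 67.031 kips/bolt; interior L_c = 3.25 − 1.125 = 2.125, R_n = 97.5 kips/bolt. φR_n = 0.75 × (2×67.031 + 6×97.5) = 539.3 kips.
Tension rupture (net): A_n = (9.375 − 2×1.1875)×0.625 = 4.375 in² (U = 1.0, A_e = A_n). φR_n = 0.75 × 65 × 4.375 = 213.3 kips.
Tension yield (gross): A_g = 9.375×0.625 = 5.8594 in². φR_n = 0.90 × 50 × 5.8594 = 263.7 kips.
Governing: min(395.8, 539.3, 213.3, 263.7) = 213.3 kips → net-section rupture.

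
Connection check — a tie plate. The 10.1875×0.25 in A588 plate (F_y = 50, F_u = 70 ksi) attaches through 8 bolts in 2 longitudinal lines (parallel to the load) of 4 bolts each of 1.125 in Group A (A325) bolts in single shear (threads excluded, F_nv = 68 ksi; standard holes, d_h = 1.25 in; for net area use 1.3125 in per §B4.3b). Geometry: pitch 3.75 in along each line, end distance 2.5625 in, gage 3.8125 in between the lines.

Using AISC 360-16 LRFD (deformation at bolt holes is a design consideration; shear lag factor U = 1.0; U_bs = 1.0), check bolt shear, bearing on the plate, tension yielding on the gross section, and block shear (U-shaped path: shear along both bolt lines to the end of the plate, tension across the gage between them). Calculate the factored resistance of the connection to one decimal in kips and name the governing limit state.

Bolt shear: A_b = π(1.125)²/4 = 0.99402 in². φR_n = 0.75 × 68 × 0.99402 × 8 × 1 = 405.6 kips.
Bearing (0.25 in plate, F_u = 70 ksi): end bolts L_c = 2.5625 − 1.25/2 = 1.9375, R_n = min(1.2×1.9375×0.25×70, 2.4×1.125×0.25×70) = 40.688 kips/bolt; interior L_c = 3.75 − 1.25 = 2.5, R_n = 47.25 kips/bolt. φR_n = 0.75 × (2×40.688 + 6×47.25) = 273.7 kips.
Tension yield (gross): A_g = 10.1875×0.25 = 2.5469 in². φR_n = 0.90 × 50 × 2.5469 = 114.6 kips.
Block shear: shear path 2×[2.5625+3×3.75] = 2×13.8125 in, A_gv = 6.9063, A_nv = 2×(13.8125 − 3.5×1.3125)×0.25 = 4.6094 in²; tension across gage: (3.8125 − 1×1.3125)×0.25 = 0.625 in². R_n = min(0.6×70×4.6094, 0.6×50×6.9063) + 1.0×70×0.625 = min(193.59, 207.19) + 43.75 = 237.34 kips. φR_n = 0.75 × 237.34 = 178.0 kips.
Governing: min(405.6, 273.7, 114.6, 178.0) = 114.6 kips → gross-section yield.

114.6 kips (gross-section yield governs)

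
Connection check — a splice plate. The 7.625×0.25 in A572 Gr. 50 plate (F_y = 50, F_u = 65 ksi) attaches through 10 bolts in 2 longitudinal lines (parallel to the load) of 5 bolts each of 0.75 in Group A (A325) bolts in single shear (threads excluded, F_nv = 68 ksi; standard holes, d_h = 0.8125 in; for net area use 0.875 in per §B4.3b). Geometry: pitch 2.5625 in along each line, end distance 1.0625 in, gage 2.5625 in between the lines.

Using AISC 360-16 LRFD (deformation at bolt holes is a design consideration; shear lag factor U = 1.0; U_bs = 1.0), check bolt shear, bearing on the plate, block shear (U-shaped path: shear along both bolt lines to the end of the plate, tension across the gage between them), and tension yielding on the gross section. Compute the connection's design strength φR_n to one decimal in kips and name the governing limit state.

85.8 kips (gross-section yield governs)

Bolt shear: A_b = π(0.75)²/4 = 0.44179 in². φR_n = 0.75 × 68 × 0.44179 × 10 × 1 = 225.3 kips.
Bearing (0.25 in plate, F_u = 65 ksi): end bolts L_c = 1.0625 − 0.8125/2 = 0.65625, R_n = min(1.2×0.65625×0.25×65, 2.4×0.75×0.25×65) = 12.797 kips/bolt; interior L_c = 2.5625 − 0.8125 = 1.75, R_n = 29.25 kips/bolt. φR_n = 0.75 × (2×12.797 + 8×29.25) = 194.7 kips.
Block shear: shear path 2×[1.0625+4×2.5625] = 2×11.3125 in, A_gv = 5.6563, A_nv = 2×(11.3125 − 4.5×0.875)×0.25 = 3.6875 in²; tension across gage: (2.5625 − 1×0.875)×0.25 = 0.42188 in². R_n = min(0.6×65×3.6875, 0.6×50×5.6563) + 1.0×65×0.42188 = min(143.81, 169.69) + 27.422 = 171.23 kips. φR_n = 0.75 × 171.23 = 128.4 kips.
Tension yield (gross): A_g = 7.625×0.25 = 1.9063 in². φR_n = 0.90 × 50 × 1.9063 = 85.8 kips.
Governing: min(225.3, 194.7, 128.4, 85.8) = 85.8 kips → gross-section yield.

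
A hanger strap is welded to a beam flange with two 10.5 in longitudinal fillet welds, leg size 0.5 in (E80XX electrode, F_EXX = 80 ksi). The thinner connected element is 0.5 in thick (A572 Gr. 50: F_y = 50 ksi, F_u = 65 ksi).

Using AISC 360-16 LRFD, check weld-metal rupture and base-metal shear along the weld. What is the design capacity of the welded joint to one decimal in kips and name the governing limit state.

Weld metal: throat = 0.707×0.5 = 0.3535 in, L = 2×10.5 = 21 in. φR_n = 0.75 × 0.6 × 80 × 0.3535 × 21 = 267.2 kips.
Base metal shear (0.5 in plate): yield φR_n = 1.0×0.6×50×0.5×21 = 315.0 kips; rupture φR_n = 0.75×0.6×65×0.5×21 = 307.1 kips; take 307.1 kips (rupture).
Governing: min(267.2, 307.1) = 267.2 kips → weld metal.

267.2 kips (weld metal governs)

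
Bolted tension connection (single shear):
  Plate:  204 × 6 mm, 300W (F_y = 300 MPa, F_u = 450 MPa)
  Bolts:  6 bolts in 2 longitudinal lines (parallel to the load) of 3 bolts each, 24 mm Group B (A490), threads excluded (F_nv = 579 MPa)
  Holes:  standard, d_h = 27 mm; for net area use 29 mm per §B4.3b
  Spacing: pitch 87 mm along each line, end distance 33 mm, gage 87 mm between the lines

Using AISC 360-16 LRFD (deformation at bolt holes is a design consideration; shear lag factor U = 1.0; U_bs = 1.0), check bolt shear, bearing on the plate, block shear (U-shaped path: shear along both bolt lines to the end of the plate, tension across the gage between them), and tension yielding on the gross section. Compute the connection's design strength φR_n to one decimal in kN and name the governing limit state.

Bolt shear: A_b = π(24)²/4 = 452.39 mm². φR_n = 0.75 × 579 × 452.39 × 6 × 1 = 1178.7 kN.
Bearing (6 mm plate, F_u = 450 MPa): end bolts L_c = 33 − 27/2 = 19.5, R_n = min(1.2×19.5×6×450, 2.4×24×6×450) = 63.18 kN/bolt; interior L_c = 87 − 27 = 60, R_n = 155.52 kN/bolt. φR_n = 0.75 × (2×63.18 + 4×155.52) = 561.3 kN.
Block shear: shear path 2×[33+2×87] = 2×207 mm, A_gv = 2484, A_nv = 2×(207 − 2.5×29)×6 = 1614 mm²; tension across gage: (87 − 1×29)×6 = 348 mm². R_n = min(0.6×450×1614, 0.6×300×2484) + 1.0×450×348 = min(435.78, 447.12) + 156.6 = 592.38 kN. φR_n = 0.75 × 592.38 = 444.3 kN.
Tension yield (gross): A_g = 204×6 = 1224 mm². φR_n = 0.90 × 300 × 1224 = 330.5 kN.
Governing: min(1178.7, 561.3, 444.3, 330.5) = 330.5 kN → gross-section yield.

330.5 kN (gross-section yield governs)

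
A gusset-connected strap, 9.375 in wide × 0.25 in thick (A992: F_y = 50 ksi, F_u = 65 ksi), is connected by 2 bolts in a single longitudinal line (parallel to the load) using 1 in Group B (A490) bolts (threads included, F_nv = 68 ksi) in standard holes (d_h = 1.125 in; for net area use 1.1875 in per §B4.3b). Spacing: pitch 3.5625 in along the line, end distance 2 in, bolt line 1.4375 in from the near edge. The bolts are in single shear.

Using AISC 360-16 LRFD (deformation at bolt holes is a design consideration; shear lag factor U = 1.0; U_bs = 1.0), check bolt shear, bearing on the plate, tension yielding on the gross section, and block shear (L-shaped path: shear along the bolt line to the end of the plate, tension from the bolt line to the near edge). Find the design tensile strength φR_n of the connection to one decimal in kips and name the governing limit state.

37.9 kips (block shear governs)

Bolt shear: A_b = π(1)²/4 = 0.7854 in². φR_n = 0.75 × 68 × 0.7854 × 2 × 1 = 80.1 kips.
Bearing (0.25 in plate, F_u = 65 ksi): end bolts L_c = 2 − 1.125/2 = 1.4375, R_n = min(1.2×1.4375×0.25×65, 2.4×1×0.25×65) = 28.031 kips/bolt; interior L_c = 3.5625 − 1.125 = 2.4375, R_n = 39 kips/bolt. φR_n = 0.75 × (1×28.031 + 1×39) = 50.3 kips.
Tension yield (gross): A_g = 9.375×0.25 = 2.3438 in². φR_n = 0.90 × 50 × 2.3438 = 105.5 kips.
Block shear: shear path 1×[2+1×3.5625] = 1×5.5625 in, A_gv = 1.3906, A_nv = 1×(5.5625 − 1.5×1.1875)×0.25 = 0.94531 in²; tension to near edge: (1.4375 − 0.5×1.1875)×0.25 = 0.21094 in². R_n = min(0.6×65×0.94531, 0.6×50×1.3906) + 1.0×65×0.21094 = min(36.867, 41.718) + 13.711 = 50.578 kips. φR_n = 0.75 × 50.578 = 37.9 kips.
Governing: min(80.1, 50.3, 105.5, 37.9) = 37.9 kips → block shear.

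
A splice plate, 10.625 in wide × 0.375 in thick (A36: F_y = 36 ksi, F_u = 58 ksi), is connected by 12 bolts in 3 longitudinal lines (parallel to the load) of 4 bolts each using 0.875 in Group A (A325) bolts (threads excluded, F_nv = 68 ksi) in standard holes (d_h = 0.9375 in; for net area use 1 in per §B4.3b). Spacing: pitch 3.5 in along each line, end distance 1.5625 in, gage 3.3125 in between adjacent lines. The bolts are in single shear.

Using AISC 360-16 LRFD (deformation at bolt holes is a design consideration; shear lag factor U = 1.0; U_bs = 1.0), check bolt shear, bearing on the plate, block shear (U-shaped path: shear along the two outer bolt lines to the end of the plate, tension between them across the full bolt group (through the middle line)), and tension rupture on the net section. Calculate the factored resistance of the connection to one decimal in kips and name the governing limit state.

Bolt shear: A_b = π(0.875)²/4 = 0.60132 in². φR_n = 0.75 × 68 × 0.60132 × 12 × 1 = 368.0 kips.
Bearing (0.375 in plate, F_u = 58 ksi): end bolts L_c = 1.5625 − 0.9375/2 = 1.09375, R_n = min(1.2×1.09375×0.375×58, 2.4×0.875×0.375×58) = 28.547 kips/bolt; interior L_c = 3.5 − 0.9375 = 2.5625, R_n = 45.675 kips/bolt. φR_n = 0.75 × (3×28.547 + 9×45.675) = 372.5 kips.
Block shear: shear path 2×[1.5625+3×3.5] = 2×12.0625 in, A_gv = 9.0469, A_nv = 2×(12.0625 − 3.5×1)×0.375 = 6.4219 in²; tension across gage: (6.625 − 2×1)×0.375 = 1.7344 in². R_n = min(0.6×58×6.4219, 0.6×36×9.0469) + 1.0×58×1.7344 = min(223.48, 195.41) + 100.6 = 296.01 kips. φR_n = 0.75 × 296.01 = 222.0 kips.
Tension rupture (net): A_n = (10.625 − 3×1)×0.375 = 2.8594 in² (U = 1.0, A_e = A_n). φR_n = 0.75 × 58 × 2.8594 = 124.4 kips.
Governing: min(368.0, 372.5, 222.0, 124.4) = 124.4 kips → net-section rupture.

124.4 kips (net-section rupture governs)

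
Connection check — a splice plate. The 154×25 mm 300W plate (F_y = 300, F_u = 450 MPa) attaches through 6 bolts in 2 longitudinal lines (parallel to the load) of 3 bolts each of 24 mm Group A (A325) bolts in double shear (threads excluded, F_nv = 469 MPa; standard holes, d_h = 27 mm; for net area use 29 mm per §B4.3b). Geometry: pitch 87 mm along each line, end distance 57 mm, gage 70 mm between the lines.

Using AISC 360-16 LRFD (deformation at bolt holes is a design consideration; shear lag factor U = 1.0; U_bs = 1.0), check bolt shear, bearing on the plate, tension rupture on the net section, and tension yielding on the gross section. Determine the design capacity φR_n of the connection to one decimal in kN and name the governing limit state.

810.0 kN (net-section rupture governs)

Bolt shear: A_b = π(24)²/4 = 452.39 mm². φR_n = 0.75 × 469 × 452.39 × 6 × 2 = 1909.5 kN.
Bearing (25 mm plate, F_u = 450 MPa): end bolts L_c = 57 − 27/2 = 43.5, R_n = min(1.2×43.5×25×450, 2.4×24×25×450) = 587.25 kN/bolt; interior L_c = 87 − 27 = 60, R_n = 648 kN/bolt. φR_n = 0.75 × (2×587.25 + 4×648) = 2824.9 kN.
Tension rupture (net): A_n = (154 − 2×29)×25 = 2400 mm² (U = 1.0, A_e = A_n). φR_n = 0.75 × 450 × 2400 = 810.0 kN.
Tension yield (gross): A_g = 154×25 = 3850 mm². φR_n = 0.90 × 300 × 3850 = 1039.5 kN.
Governing: min(1909.5, 2824.9, 810.0, 1039.5) = 810.0 kN → net-section rupture.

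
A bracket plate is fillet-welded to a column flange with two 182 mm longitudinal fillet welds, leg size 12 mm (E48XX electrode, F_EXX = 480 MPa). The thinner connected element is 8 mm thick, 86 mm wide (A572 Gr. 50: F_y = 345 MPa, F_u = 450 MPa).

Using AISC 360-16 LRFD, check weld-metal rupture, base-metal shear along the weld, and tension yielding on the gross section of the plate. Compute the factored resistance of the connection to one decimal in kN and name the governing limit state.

Weld metal: throat = 0.707×12 = 8.484 mm, L = 2×182 = 364 mm. φR_n = 0.75 × 0.6 × 480 × 8.484 × 364 = 667.0 kN.
Base metal shear (8 mm plate): yield φR_n = 1.0×0.6×345×8×364 = 602.8 kN; rupture φR_n = 0.75×0.6×450×8×364 = 589.7 kN; take 589.7 kN (rupture).
Tension yield (gross): A_g = 86×8 = 688 mm². φR_n = 0.90 × 345 × 688 = 213.6 kN.
Governing: min(667.0, 589.7, 213.6) = 213.6 kN → gross-section yield.

213.6 kN (gross-section yield governs)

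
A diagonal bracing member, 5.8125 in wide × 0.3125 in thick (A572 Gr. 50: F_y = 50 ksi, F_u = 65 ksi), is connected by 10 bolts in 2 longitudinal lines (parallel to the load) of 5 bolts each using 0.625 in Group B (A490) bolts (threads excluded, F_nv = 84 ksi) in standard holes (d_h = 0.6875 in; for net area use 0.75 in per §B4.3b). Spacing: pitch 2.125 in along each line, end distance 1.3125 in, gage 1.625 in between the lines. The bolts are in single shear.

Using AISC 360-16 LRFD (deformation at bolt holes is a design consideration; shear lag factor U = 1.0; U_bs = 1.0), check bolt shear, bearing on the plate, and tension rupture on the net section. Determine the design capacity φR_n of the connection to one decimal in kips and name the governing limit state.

65.7 kips (net-section rupture governs)

Bolt shear: A_b = π(0.625)²/4 = 0.3068 in². φR_n = 0.75 × 84 × 0.3068 × 10 × 1 = 193.3 kips.
Bearing (0.3125 in plate, F_u = 65 ksi): end bolts L_c = 1.3125 − 0.6875/2 = 0.96875, R_n = min(1.2×0.96875×0.3125×65, 2.4×0.625×0.3125×65) = 23.613 kips/bolt; interior L_c = 2.125 − 0.6875 = 1.4375, R_n = 30.469 kips/bolt. φR_n = 0.75 × (2×23.613 + 8×30.469) = 218.2 kips.
Tension rupture (net): A_n = (5.8125 − 2×0.75)×0.3125 = 1.3477 in² (U = 1.0, A_e = A_n). φR_n = 0.75 × 65 × 1.3477 = 65.7 kips.
Governing: min(193.3, 218.2, 65.7) = 65.7 kips → net-section rupture.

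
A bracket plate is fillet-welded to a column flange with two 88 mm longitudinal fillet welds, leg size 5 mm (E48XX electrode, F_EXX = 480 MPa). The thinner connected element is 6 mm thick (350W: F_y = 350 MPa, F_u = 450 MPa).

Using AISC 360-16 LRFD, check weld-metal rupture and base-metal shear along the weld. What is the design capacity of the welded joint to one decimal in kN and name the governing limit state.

134.4 kN (weld metal governs)

Weld metal: throat = 0.707×5 = 3.535 mm, L = 2×88 = 176 mm. φR_n = 0.75 × 0.6 × 480 × 3.535 × 176 = 134.4 kN.
Base metal shear (6 mm plate): yield φR_n = 1.0×0.6×350×6×176 = 221.8 kN; rupture φR_n = 0.75×0.6×450×6×176 = 213.8 kN; take 213.8 kN (rupture).
Governing: min(134.4, 213.8) = 134.4 kN → weld metal.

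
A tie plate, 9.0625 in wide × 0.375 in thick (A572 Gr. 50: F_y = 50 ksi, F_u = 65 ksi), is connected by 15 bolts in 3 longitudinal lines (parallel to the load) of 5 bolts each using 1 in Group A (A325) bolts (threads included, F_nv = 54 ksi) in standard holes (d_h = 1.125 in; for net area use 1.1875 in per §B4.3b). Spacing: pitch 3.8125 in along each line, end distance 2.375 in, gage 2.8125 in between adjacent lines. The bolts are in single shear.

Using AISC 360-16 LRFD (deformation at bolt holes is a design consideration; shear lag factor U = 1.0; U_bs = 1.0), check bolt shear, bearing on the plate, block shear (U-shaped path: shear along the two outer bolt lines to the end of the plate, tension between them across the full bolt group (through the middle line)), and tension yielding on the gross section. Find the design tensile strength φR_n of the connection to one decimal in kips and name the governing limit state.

152.9 kips (gross-section yield governs)

Bolt shear: A_b = π(1)²/4 = 0.7854 in². φR_n = 0.75 × 54 × 0.7854 × 15 × 1 = 477.1 kips.
Bearing (0.375 in plate, F_u = 65 ksi): end bolts L_c = 2.375 − 1.125/2 = 1.8125, R_n = min(1.2×1.8125×0.375×65, 2.4×1×0.375×65) = 53.016 kips/bolt; interior L_c = 3.8125 − 1.125 = 2.6875, R_n = 58.5 kips/bolt. φR_n = 0.75 × (3×53.016 + 12×58.5) = 645.8 kips.
Block shear: shear path 2×[2.375+4×3.8125] = 2×17.625 in, A_gv = 13.219, A_nv = 2×(17.625 − 4.5×1.1875)×0.375 = 9.2109 in²; tension across gage: (5.625 − 2×1.1875)×0.375 = 1.2188 in². R_n = min(0.6×65×9.2109, 0.6×50×13.219) + 1.0×65×1.2188 = min(359.23, 396.57) + 79.222 = 438.45 kips. φR_n = 0.75 × 438.45 = 328.8 kips.
Tension yield (gross): A_g = 9.0625×0.375 = 3.3984 in². φR_n = 0.90 × 50 × 3.3984 = 152.9 kips.
Governing: min(477.1, 645.8, 328.8, 152.9) = 152.9 kips → gross-section yield.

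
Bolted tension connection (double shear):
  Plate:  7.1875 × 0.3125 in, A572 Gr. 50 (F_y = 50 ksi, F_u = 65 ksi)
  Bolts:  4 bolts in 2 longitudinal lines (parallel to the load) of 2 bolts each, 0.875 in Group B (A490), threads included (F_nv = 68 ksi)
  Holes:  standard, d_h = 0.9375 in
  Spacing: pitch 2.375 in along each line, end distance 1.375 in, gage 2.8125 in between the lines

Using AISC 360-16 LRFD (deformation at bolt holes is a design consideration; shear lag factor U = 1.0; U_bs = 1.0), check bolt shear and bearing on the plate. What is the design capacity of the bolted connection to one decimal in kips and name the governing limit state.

Bolt shear: A_b = π(0.875)²/4 = 0.60132 in². φR_n = 0.75 × 68 × 0.60132 × 4 × 2 = 245.3 kips.
Bearing (0.3125 in plate, F_u = 65 ksi): end bolts L_c = 1.375 − 0.9375/2 = 0.90625, R_n = min(1.2×0.90625×0.3125×65, 2.4×0.875×0.3125×65) = 22.09 kips/bolt; interior L_c = 2.375 − 0.9375 = 1.4375, R_n = 35.039 kips/bolt. φR_n = 0.75 × (2×22.09 + 2×35.039) = 85.7 kips.
Governing: min(245.3, 85.7) = 85.7 kips → bearing.

85.7 kips (bearing governs)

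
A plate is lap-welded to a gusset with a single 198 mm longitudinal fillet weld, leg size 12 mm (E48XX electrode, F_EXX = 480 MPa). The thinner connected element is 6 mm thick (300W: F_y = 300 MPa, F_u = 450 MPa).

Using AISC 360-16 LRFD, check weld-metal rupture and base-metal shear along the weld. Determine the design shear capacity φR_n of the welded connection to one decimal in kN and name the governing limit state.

Weld metal: throat = 0.707×12 = 8.484 mm, L = 198 mm. φR_n = 0.75 × 0.6 × 480 × 8.484 × 198 = 362.8 kN.
Base metal shear (6 mm plate): yield φR_n = 1.0×0.6×300×6×198 = 213.8 kN; rupture φR_n = 0.75×0.6×450×6×198 = 240.6 kN; take 213.8 kN (yield).
Governing: min(362.8, 213.8) = 213.8 kN → base-metal shear.

213.8 kN (base-metal shear governs)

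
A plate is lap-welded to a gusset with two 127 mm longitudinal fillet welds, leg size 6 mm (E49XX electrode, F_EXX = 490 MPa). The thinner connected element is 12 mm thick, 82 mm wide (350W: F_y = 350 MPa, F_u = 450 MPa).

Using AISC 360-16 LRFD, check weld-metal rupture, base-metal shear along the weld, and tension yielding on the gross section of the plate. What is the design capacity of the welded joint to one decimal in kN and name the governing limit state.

Weld metal: throat = 0.707×6 = 4.242 mm, L = 2×127 = 254 mm. φR_n = 0.75 × 0.6 × 490 × 4.242 × 254 = 237.6 kN.
Base metal shear (12 mm plate): yield φR_n = 1.0×0.6×350×12×254 = 640.1 kN; rupture φR_n = 0.75×0.6×450×12×254 = 617.2 kN; take 617.2 kN (rupture).
Tension yield (gross): A_g = 82×12 = 984 mm². φR_n = 0.90 × 350 × 984 = 310.0 kN.
Governing: min(237.6, 617.2, 310.0) = 237.6 kN → weld metal.

237.6 kN (weld metal governs)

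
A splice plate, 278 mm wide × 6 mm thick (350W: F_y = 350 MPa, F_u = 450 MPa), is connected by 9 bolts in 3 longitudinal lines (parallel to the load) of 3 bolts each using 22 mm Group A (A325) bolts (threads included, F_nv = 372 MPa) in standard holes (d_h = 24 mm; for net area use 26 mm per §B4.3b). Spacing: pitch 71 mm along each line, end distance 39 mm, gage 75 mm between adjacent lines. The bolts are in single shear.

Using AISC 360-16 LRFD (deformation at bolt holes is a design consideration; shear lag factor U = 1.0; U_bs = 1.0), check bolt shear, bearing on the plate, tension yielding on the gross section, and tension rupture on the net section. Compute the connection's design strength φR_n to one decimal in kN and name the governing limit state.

405.0 kN (net-section rupture governs)

Bolt shear: A_b = π(22)²/4 = 380.13 mm². φR_n = 0.75 × 372 × 380.13 × 9 × 1 = 954.5 kN.
Bearing (6 mm plate, F_u = 450 MPa): end bolts L_c = 39 − 24/2 = 27, R_n = min(1.2×27×6×450, 2.4×22×6×450) = 87.48 kN/bolt; interior L_c = 71 − 24 = 47, R_n = 142.56 kN/bolt. φR_n = 0.75 × (3×87.48 + 6×142.56) = 838.4 kN.
Tension yield (gross): A_g = 278×6 = 1668 mm². φR_n = 0.90 × 350 × 1668 = 525.4 kN.
Tension rupture (net): A_n = (278 − 3×26)×6 = 1200 mm² (U = 1.0, A_e = A_n). φR_n = 0.75 × 450 × 1200 = 405.0 kN.
Governing: min(954.5, 838.4, 525.4, 405.0) = 405.0 kN → net-section rupture.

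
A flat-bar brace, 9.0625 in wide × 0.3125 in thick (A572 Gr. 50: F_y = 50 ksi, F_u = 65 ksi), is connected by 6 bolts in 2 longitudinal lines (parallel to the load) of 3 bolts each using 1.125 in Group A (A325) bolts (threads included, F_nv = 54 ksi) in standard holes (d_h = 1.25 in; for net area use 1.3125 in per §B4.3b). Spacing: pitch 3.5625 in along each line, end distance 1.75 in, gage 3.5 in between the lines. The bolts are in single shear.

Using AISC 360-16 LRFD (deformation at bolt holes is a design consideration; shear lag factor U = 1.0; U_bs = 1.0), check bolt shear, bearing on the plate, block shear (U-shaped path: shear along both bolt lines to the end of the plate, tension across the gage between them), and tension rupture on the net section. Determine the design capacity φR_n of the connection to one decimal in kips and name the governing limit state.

98.1 kips (net-section rupture governs)

Bolt shear: A_b = π(1.125)²/4 = 0.99402 in². φR_n = 0.75 × 54 × 0.99402 × 6 × 1 = 241.5 kips.
Bearing (0.3125 in plate, F_u = 65 ksi): end bolts L_c = 1.75 − 1.25/2 = 1.125, R_n = min(1.2×1.125×0.3125×65, 2.4×1.125×0.3125×65) = 27.422 kips/bolt; interior L_c = 3.5625 − 1.25 = 2.3125, R_n = 54.844 kips/bolt. φR_n = 0.75 × (2×27.422 + 4×54.844) = 205.7 kips.
Block shear: shear path 2×[1.75+2×3.5625] = 2×8.875 in, A_gv = 5.5469, A_nv = 2×(8.875 − 2.5×1.3125)×0.3125 = 3.4961 in²; tension across gage: (3.5 − 1×1.3125)×0.3125 = 0.68359 in². R_n = min(0.6×65×3.4961, 0.6×50×5.5469) + 1.0×65×0.68359 = min(136.35, 166.41) + 44.433 = 180.78 kips. φR_n = 0.75 × 180.78 = 135.6 kips.
Tension rupture (net): A_n = (9.0625 − 2×1.3125)×0.3125 = 2.0117 in² (U = 1.0, A_e = A_n). φR_n = 0.75 × 65 × 2.0117 = 98.1 kips.
Governing: min(241.5, 205.7, 135.6, 98.1) = 98.1 kips → net-section rupture.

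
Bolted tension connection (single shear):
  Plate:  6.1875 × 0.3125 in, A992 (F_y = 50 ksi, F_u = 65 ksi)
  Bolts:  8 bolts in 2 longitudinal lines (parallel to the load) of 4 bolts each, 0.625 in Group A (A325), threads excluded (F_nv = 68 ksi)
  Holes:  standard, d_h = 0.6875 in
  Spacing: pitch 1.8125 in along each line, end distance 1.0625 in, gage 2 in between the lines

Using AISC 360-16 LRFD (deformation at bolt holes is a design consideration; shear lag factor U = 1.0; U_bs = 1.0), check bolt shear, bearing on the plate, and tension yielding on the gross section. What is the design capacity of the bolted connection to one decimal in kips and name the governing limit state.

87.0 kips (gross-section yield governs)

Bolt shear: A_b = π(0.625)²/4 = 0.3068 in². φR_n = 0.75 × 68 × 0.3068 × 8 × 1 = 125.2 kips.
Bearing (0.3125 in plate, F_u = 65 ksi): end bolts L_c = 1.0625 − 0.6875/2 = 0.71875, R_n = min(1.2×0.71875×0.3125×65, 2.4×0.625×0.3125×65) = 17.52 kips/bolt; interior L_c = 1.8125 − 0.6875 = 1.125, R_n = 27.422 kips/bolt. φR_n = 0.75 × (2×17.52 + 6×27.422) = 149.7 kips.
Tension yield (gross): A_g = 6.1875×0.3125 = 1.9336 in². φR_n = 0.90 × 50 × 1.9336 = 87.0 kips.
Governing: min(125.2, 149.7, 87.0) = 87.0 kips → gross-section yield.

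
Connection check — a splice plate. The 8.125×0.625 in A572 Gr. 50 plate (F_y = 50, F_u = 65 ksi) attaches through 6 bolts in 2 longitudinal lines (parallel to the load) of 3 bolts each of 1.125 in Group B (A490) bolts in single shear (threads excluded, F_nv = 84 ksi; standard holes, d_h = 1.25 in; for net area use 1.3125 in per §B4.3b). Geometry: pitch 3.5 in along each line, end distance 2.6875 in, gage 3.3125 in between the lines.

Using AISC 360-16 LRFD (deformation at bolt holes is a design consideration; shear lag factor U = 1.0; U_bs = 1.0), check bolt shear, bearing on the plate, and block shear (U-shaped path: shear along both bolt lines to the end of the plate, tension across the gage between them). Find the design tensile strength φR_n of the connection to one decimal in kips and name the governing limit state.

Bolt shear: A_b = π(1.125)²/4 = 0.99402 in². φR_n = 0.75 × 84 × 0.99402 × 6 × 1 = 375.7 kips.
Bearing (0.625 in plate, F_u = 65 ksi): end bolts L_c = 2.6875 − 1.25/2 = 2.0625, R_n = min(1.2×2.0625×0.625×65, 2.4×1.125×0.625×65) = 100.55 kips/bolt; interior L_c = 3.5 − 1.25 = 2.25, R_n = 109.69 kips/bolt. φR_n = 0.75 × (2×100.55 + 4×109.69) = 479.9 kips.
Block shear: shear path 2×[2.6875+2×3.5] = 2×9.6875 in, A_gv = 12.109, A_nv = 2×(9.6875 − 2.5×1.3125)×0.625 = 8.0078 in²; tension across gage: (3.3125 − 1×1.3125)×0.625 = 1.25 in². R_n = min(0.6×65×8.0078, 0.6×50×12.109) + 1.0×65×1.25 = min(312.3, 363.27) + 81.25 = 393.55 kips. φR_n = 0.75 × 393.55 = 295.2 kips.
Governing: min(375.7, 479.9, 295.2) = 295.2 kips → block shear.

295.2 kips (block shear governs)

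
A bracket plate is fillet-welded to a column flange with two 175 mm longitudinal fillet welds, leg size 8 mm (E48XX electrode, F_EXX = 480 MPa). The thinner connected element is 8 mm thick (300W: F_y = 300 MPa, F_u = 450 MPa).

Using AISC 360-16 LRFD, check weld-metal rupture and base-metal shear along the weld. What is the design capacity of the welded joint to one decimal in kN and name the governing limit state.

Weld metal: throat = 0.707×8 = 5.656 mm, L = 2×175 = 350 mm. φR_n = 0.75 × 0.6 × 480 × 5.656 × 350 = 427.6 kN.
Base metal shear (8 mm plate): yield φR_n = 1.0×0.6×300×8×350 = 504.0 kN; rupture φR_n = 0.75×0.6×450×8×350 = 567.0 kN; take 504.0 kN (yield).
Governing: min(427.6, 504.0) = 427.6 kN → weld metal.

427.6 kN (weld metal governs)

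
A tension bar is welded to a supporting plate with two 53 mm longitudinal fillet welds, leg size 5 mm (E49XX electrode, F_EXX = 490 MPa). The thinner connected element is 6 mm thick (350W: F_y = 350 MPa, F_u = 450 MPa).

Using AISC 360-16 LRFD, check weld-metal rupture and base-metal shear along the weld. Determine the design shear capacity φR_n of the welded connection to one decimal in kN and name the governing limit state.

Weld metal: throat = 0.707×5 = 3.535 mm, L = 2×53 = 106 mm. φR_n = 0.75 × 0.6 × 490 × 3.535 × 106 = 82.6 kN.
Base metal shear (6 mm plate): yield φR_n = 1.0×0.6×350×6×106 = 133.6 kN; rupture φR_n = 0.75×0.6×450×6×106 = 128.8 kN; take 128.8 kN (rupture).
Governing: min(82.6, 128.8) = 82.6 kN → weld metal.

82.6 kN (weld metal governs)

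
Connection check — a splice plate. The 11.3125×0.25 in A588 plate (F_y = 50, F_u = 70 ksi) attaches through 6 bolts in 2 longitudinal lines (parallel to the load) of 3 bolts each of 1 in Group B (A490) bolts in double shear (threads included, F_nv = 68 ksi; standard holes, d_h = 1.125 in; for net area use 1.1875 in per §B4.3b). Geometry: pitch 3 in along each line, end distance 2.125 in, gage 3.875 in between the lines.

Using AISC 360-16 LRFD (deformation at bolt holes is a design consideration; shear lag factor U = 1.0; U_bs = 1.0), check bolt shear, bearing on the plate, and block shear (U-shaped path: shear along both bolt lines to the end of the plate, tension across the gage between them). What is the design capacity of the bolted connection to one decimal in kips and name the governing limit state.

Bolt shear: A_b = π(1)²/4 = 0.7854 in². φR_n = 0.75 × 68 × 0.7854 × 6 × 2 = 480.7 kips.
Bearing (0.25 in plate, F_u = 70 ksi): end bolts L_c = 2.125 − 1.125/2 = 1.5625, R_n = min(1.2×1.5625×0.25×70, 2.4×1×0.25×70) = 32.813 kips/bolt; interior L_c = 3 − 1.125 = 1.875, R_n = 39.375 kips/bolt. φR_n = 0.75 × (2×32.813 + 4×39.375) = 167.3 kips.
Block shear: shear path 2×[2.125+2×3] = 2×8.125 in, A_gv = 4.0625, A_nv = 2×(8.125 − 2.5×1.1875)×0.25 = 2.5781 in²; tension across gage: (3.875 − 1×1.1875)×0.25 = 0.67188 in². R_n = min(0.6×70×2.5781, 0.6×50×4.0625) + 1.0×70×0.67188 = min(108.28, 121.88) + 47.032 = 155.31 kips. φR_n = 0.75 × 155.31 = 116.5 kips.
Governing: min(480.7, 167.3, 116.5) = 116.5 kips → block shear.

116.5 kips (block shear governs)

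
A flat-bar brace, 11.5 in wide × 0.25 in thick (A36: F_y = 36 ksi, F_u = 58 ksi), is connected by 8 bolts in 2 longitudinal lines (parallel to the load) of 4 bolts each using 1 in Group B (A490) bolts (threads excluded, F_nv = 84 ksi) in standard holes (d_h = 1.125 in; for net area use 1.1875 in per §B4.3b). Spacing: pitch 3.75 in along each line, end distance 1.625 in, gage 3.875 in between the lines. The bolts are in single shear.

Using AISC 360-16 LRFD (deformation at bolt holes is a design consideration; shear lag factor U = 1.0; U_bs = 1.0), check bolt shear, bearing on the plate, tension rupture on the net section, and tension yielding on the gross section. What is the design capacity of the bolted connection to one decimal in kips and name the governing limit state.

93.2 kips (gross-section yield governs)

Bolt shear: A_b = π(1)²/4 = 0.7854 in². φR_n = 0.75 × 84 × 0.7854 × 8 × 1 = 395.8 kips.
Bearing (0.25 in plate, F_u = 58 ksi): end bolts L_c = 1.625 − 1.125/2 = 1.0625, R_n = min(1.2×1.0625×0.25×58, 2.4×1×0.25×58) = 18.488 kips/bolt; interior L_c = 3.75 − 1.125 = 2.625, R_n = 34.8 kips/bolt. φR_n = 0.75 × (2×18.488 + 6×34.8) = 184.3 kips.
Tension rupture (net): A_n = (11.5 − 2×1.1875)×0.25 = 2.2813 in² (U = 1.0, A_e = A_n). φR_n = 0.75 × 58 × 2.2813 = 99.2 kips.
Tension yield (gross): A_g = 11.5×0.25 = 2.875 in². φR_n = 0.90 × 36 × 2.875 = 93.2 kips.
Governing: min(395.8, 184.3, 99.2, 93.2) = 93.2 kips → gross-section yield.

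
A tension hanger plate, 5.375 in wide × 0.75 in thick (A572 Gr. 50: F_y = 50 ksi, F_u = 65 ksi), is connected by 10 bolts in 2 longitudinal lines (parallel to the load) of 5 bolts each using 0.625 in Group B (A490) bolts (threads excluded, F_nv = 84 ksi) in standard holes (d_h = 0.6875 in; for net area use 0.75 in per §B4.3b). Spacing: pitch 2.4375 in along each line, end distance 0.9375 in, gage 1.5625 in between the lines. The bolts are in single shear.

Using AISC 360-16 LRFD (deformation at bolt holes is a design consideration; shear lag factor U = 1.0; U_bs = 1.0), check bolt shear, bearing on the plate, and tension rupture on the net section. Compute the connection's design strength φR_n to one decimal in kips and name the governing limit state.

Bolt shear: A_b = π(0.625)²/4 = 0.3068 in². φR_n = 0.75 × 84 × 0.3068 × 10 × 1 = 193.3 kips.
Bearing (0.75 in plate, F_u = 65 ksi): end bolts L_c = 0.9375 − 0.6875/2 = 0.59375, R_n = min(1.2×0.59375×0.75×65, 2.4×0.625×0.75×65) = 34.734 kips/bolt; interior L_c = 2.4375 − 0.6875 = 1.75, R_n = 73.125 kips/bolt. φR_n = 0.75 × (2×34.734 + 8×73.125) = 490.9 kips.
Tension rupture (net): A_n = (5.375 − 2×0.75)×0.75 = 2.9063 in² (U = 1.0, A_e = A_n). φR_n = 0.75 × 65 × 2.9063 = 141.7 kips.
Governing: min(193.3, 490.9, 141.7) = 141.7 kips → net-section rupture.

141.7 kips (net-section rupture governs)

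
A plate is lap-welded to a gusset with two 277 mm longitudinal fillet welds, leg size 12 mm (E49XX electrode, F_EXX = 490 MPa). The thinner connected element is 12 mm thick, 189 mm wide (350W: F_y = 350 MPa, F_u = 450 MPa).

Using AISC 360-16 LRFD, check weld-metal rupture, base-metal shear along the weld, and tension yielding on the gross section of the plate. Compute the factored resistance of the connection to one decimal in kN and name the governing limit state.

714.4 kN (gross-section yield governs)

Weld metal: throat = 0.707×12 = 8.484 mm, L = 2×277 = 554 mm. φR_n = 0.75 × 0.6 × 490 × 8.484 × 554 = 1036.4 kN.
Base metal shear (12 mm plate): yield φR_n = 1.0×0.6×350×12×554 = 1396.1 kN; rupture φR_n = 0.75×0.6×450×12×554 = 1346.2 kN; take 1346.2 kN (rupture).
Tension yield (gross): A_g = 189×12 = 2268 mm². φR_n = 0.90 × 350 × 2268 = 714.4 kN.
Governing: min(1036.4, 1346.2, 714.4) = 714.4 kN → gross-section yield.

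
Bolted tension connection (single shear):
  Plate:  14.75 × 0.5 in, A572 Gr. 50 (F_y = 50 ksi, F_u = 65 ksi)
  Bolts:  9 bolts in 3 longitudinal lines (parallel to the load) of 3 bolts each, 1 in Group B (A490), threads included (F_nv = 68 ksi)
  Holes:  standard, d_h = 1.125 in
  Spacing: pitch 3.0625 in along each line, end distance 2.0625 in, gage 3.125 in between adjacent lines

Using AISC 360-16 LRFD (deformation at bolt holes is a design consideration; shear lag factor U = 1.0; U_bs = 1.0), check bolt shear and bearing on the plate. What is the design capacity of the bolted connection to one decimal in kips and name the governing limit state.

360.5 kips (bolt shear governs)

Bolt shear: A_b = π(1)²/4 = 0.7854 in². φR_n = 0.75 × 68 × 0.7854 × 9 × 1 = 360.5 kips.
Bearing (0.5 in plate, F_u = 65 ksi): end bolts L_c = 2.0625 − 1.125/2 = 1.5, R_n = min(1.2×1.5×0.5×65, 2.4×1×0.5×65) = 58.5 kips/bolt; interior L_c = 3.0625 − 1.125 = 1.9375, R_n = 75.563 kips/bolt. φR_n = 0.75 × (3×58.5 + 6×75.563) = 471.7 kips.
Governing: min(360.5, 471.7) = 360.5 kips → bolt shear.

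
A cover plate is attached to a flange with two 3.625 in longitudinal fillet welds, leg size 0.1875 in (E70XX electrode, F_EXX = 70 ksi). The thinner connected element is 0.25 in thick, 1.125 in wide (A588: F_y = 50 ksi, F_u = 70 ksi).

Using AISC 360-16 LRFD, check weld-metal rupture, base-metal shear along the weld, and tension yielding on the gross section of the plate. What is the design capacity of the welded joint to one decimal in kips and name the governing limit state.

12.7 kips (gross-section yield governs)

Weld metal: throat = 0.707×0.1875 = 0.13256 in, L = 2×3.625 = 7.25 in. φR_n = 0.75 × 0.6 × 70 × 0.13256 × 7.25 = 30.3 kips.
Base metal shear (0.25 in plate): yield φR_n = 1.0×0.6×50×0.25×7.25 = 54.4 kips; rupture φR_n = 0.75×0.6×70×0.25×7.25 = 57.1 kips; take 54.4 kips (yield).
Tension yield (gross): A_g = 1.125×0.25 = 0.28125 in². φR_n = 0.90 × 50 × 0.28125 = 12.7 kips.
Governing: min(30.3, 54.4, 12.7) = 12.7 kips → gross-section yield.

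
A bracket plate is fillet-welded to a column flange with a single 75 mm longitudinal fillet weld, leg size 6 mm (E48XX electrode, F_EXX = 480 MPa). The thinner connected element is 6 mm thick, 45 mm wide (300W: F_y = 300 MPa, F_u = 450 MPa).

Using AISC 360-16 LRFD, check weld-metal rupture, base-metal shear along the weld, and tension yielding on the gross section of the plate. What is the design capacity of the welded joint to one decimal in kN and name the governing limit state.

68.7 kN (weld metal governs)

Weld metal: throat = 0.707×6 = 4.242 mm, L = 75 mm. φR_n = 0.75 × 0.6 × 480 × 4.242 × 75 = 68.7 kN.
Base metal shear (6 mm plate): yield φR_n = 1.0×0.6×300×6×75 = 81.0 kN; rupture φR_n = 0.75×0.6×450×6×75 = 91.1 kN; take 81.0 kN (yield).
Tension yield (gross): A_g = 45×6 = 270 mm². φR_n = 0.90 × 300 × 270 = 72.9 kN.
Governing: min(68.7, 81.0, 72.9) = 68.7 kN → weld metal.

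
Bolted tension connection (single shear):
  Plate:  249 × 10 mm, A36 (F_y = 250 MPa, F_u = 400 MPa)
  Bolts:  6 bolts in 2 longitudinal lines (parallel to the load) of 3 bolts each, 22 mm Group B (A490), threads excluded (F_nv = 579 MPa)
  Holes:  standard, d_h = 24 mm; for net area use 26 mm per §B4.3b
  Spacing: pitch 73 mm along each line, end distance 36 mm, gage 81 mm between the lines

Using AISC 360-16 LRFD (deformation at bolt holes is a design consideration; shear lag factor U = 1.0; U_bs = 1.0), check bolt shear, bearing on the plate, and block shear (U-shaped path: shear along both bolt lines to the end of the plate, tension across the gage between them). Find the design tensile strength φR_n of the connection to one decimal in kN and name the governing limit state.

574.5 kN (block shear governs)

Bolt shear: A_b = π(22)²/4 = 380.13 mm². φR_n = 0.75 × 579 × 380.13 × 6 × 1 = 990.4 kN.
Bearing (10 mm plate, F_u = 400 MPa): end bolts L_c = 36 − 24/2 = 24, R_n = min(1.2×24×10×400, 2.4×22×10×400) = 115.2 kN/bolt; interior L_c = 73 − 24 = 49, R_n = 211.2 kN/bolt. φR_n = 0.75 × (2×115.2 + 4×211.2) = 806.4 kN.
Block shear: shear path 2×[36+2×73] = 2×182 mm, A_gv = 3640, A_nv = 2×(182 − 2.5×26)×10 = 2340 mm²; tension across gage: (81 − 1×26)×10 = 550 mm². R_n = min(0.6×400×2340, 0.6×250×3640) + 1.0×400×550 = min(561.6, 546) + 220 = 766 kN. φR_n = 0.75 × 766 = 574.5 kN.
Governing: min(990.4, 806.4, 574.5) = 574.5 kN → block shear.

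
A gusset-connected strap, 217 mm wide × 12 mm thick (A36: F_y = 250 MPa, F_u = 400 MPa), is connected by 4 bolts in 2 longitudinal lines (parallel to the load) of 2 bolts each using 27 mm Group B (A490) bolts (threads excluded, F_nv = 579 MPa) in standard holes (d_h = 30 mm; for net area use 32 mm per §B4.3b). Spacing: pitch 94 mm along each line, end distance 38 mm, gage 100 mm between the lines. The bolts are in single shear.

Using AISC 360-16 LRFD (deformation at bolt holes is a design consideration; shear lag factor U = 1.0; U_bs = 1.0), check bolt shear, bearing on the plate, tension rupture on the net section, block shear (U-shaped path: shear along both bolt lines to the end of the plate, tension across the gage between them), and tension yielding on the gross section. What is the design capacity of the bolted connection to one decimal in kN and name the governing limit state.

Bolt shear: A_b = π(27)²/4 = 572.56 mm². φR_n = 0.75 × 579 × 572.56 × 4 × 1 = 994.5 kN.
Bearing (12 mm plate, F_u = 400 MPa): end bolts L_c = 38 − 30/2 = 23, R_n = min(1.2×23×12×400, 2.4×27×12×400) = 132.48 kN/bolt; interior L_c = 94 − 30 = 64, R_n = 311.04 kN/bolt. φR_n = 0.75 × (2×132.48 + 2×311.04) = 665.3 kN.
Tension rupture (net): A_n = (217 − 2×32)×12 = 1836 mm² (U = 1.0, A_e = A_n). φR_n = 0.75 × 400 × 1836 = 550.8 kN.
Block shear: shear path 2×[38+1×94] = 2×132 mm, A_gv = 3168, A_nv = 2×(132 − 1.5×32)×12 = 2016 mm²; tension across gage: (100 − 1×32)×12 = 816 mm². R_n = min(0.6×400×2016, 0.6×250×3168) + 1.0×400×816 = min(483.84, 475.2) + 326.4 = 801.6 kN. φR_n = 0.75 × 801.6 = 601.2 kN.
Tension yield (gross): A_g = 217×12 = 2604 mm². φR_n = 0.90 × 250 × 2604 = 585.9 kN.
Governing: min(994.5, 665.3, 550.8, 601.2, 585.9) = 550.8 kN → net-section rupture.

550.8 kN (net-section rupture governs)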